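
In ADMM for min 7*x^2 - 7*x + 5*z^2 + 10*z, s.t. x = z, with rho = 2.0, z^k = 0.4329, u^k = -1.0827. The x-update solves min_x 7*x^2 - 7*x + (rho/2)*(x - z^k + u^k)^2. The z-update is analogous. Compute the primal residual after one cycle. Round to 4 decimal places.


ADMM iteration with rho = 2.0, z^k = 0.4329, u^k = -1.0827
Step 1: x-update.
Minimize 7*x^2 - 7*x + (2.0/2)*(x - 0.4329 - 1.0827)^2
FOC: (2*7 + 2.0)*x = 7 + 2.0*(0.4329 + 1.0827)
x^{k+1} = 0.627
Step 2: z-update.
Minimize 5*z^2 + 10*z + (2.0/2)*(0.627 - z - 1.0827)^2
FOC: (2*5 + 2.0)*z = -10 + 2.0*(0.627 - 1.0827)
z^{k+1} = -0.9093
Step 3: u-update.
u^{k+1} = -1.0827 + 0.627 + 0.9093 = 0.4535
Step 4: Primal residual = |0.627 + 0.9093| = 1.5362


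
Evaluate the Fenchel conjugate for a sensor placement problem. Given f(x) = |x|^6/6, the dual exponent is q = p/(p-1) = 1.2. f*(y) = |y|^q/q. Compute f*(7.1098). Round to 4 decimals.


The conjugate exponent q satisfies 1/p + 1/q = 1.
p = 6, so q = 6/(6 - 1) = 1.2
|y|^q = 7.1098^1.2 = 10.5252
f*(7.1098) = 10.5252 / 1.2 = 8.771


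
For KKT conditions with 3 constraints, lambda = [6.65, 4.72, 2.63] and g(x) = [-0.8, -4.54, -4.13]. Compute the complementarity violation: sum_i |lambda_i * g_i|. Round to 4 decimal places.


KKT complementary slackness check:
lambda_1 * g_1 = 6.65 * -0.8 = -5.32
lambda_2 * g_2 = 4.72 * -4.54 = -21.4288
lambda_3 * g_3 = 2.63 * -4.13 = -10.8619
Total violation = 5.32 + 21.4288 + 10.8619 = 37.6107


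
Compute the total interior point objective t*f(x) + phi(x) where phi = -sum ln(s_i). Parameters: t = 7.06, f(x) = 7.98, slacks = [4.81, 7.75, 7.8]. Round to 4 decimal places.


Step 1: Compute log-barrier.
ln values: [1.5707, 2.0477, 2.0541]
phi = -(1.5707 + 2.0477 + 2.0541) = -5.6725
Step 2: Compute augmented objective.
t*f(x) = 7.06*7.98 = 56.3388
Total = 56.3388 - 5.6725 = 50.6663


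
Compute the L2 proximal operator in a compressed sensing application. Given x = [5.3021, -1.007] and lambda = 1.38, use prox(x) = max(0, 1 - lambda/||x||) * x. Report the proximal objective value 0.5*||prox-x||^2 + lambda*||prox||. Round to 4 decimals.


Step 1: Compute ||x||.
||x|| = 5.3969
Step 2: Compute scaling factor.
scale = max(0, 1 - 1.38/5.3969) = 0.7443
Step 3: prox(x) = [3.9463, -0.7495]
||prox(x)|| = 4.0169
Step 4: Proximal objective.
0.5*||prox-x||^2 = 0.9522
lambda*||prox|| = 5.5433
Total = 6.4955


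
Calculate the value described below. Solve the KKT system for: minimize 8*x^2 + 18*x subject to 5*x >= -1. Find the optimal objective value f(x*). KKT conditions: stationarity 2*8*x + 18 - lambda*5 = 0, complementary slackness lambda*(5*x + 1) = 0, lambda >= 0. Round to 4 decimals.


Step 1: Try lambda = 0 (constraint inactive).
x_unc = -18/(2*8) = -1.125
Check: 5*-1.125 = -5.625 < -1 -- violated!
Step 2: Constraint must be active: 5*x = -1
x* = -1/5 = -0.2
lambda = (2*8*(-0.2) + 18)/5 = 2.96
Step 3: Compute optimal value.
f(x*) = 8*(-0.2)^2 + 18*(-0.2) = -3.28


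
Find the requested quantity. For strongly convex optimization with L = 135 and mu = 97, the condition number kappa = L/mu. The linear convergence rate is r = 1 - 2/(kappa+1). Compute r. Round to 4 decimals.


Step 1: Compute the condition number.
kappa = L/mu = 135/97 = 1.3918
Step 2: Compute the convergence rate.
r = 1 - 2/(kappa + 1) = 1 - 2*mu/(L + mu) = (L - mu)/(L + mu) = 38/232 = 0.1638


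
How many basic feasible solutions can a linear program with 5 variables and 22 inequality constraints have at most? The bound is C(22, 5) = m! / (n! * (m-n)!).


Each vertex corresponds to some choice of n active constraints out of m, so the number of vertices is at most C(m, n) = m! / (n!(m-n)!).
m = 22, n = 5
Numerator: 22 * 21 * 20 * 19 * 18
Denominator: 5! = 120
C(22, 5) = 26334


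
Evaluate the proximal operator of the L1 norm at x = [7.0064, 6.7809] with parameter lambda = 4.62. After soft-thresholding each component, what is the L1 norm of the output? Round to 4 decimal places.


Soft-thresholding with lambda = 4.62:
prox(7.0064) = sign(7.0064)*max(|7.0064| - 4.62, 0) = 2.3864
prox(6.7809) = sign(6.7809)*max(|6.7809| - 4.62, 0) = 2.1609
prox(x) = [2.3864, 2.1609]
||prox(x)||_1 = 2.3864 + 2.1609 = 4.5473


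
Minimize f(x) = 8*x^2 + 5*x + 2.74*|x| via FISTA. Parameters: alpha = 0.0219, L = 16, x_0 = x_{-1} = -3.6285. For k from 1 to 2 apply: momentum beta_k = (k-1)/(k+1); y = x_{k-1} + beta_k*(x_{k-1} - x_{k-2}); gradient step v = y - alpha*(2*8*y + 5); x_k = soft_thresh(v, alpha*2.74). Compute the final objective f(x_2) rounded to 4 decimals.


FISTA on f(x) = 8*x^2 + 5*x + 2.74*|x|
L = 16, alpha = 0.0219
Iteration 1: beta = 0.0, y = -3.6285 + 0.0*(-3.6285 + 3.6285) = -3.6285
  grad(y) = -53.056, v = y - alpha*grad = -2.4666
  prox(v) = soft_thresh(-2.4666, 0.06) = -2.4066
Iteration 2: beta = 0.3333, y = -2.4066 + 0.3333*(-2.4066 + 3.6285) = -1.9993
  grad(y) = -26.9881, v = y - alpha*grad = -1.4082
  prox(v) = soft_thresh(-1.4082, 0.06) = -1.3482
f(x_2) = 8*(-1.3482)^2 + 5*(-1.3482) + 2.74*|-1.3482| = 11.4944


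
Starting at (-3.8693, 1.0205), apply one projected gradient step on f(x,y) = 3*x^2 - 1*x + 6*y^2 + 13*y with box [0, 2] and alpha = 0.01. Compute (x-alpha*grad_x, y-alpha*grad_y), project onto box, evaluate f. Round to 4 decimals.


Step 1: Compute gradient at (-3.8693, 1.0205).
grad_x = 2*3*-3.8693 - 1 = -24.2158
grad_y = 2*6*1.0205 + 13 = 25.246
Step 2: Gradient step.
x_raw = -3.8693 - 0.01*-24.2158 = -3.6271
y_raw = 1.0205 - 0.01*25.246 = 0.768
Step 3: Project onto [0, 2].
x_proj = clip(-3.6271) = 0.0
y_proj = clip(0.768) = 0.768
Step 4: Evaluate f.
f(0.0, 0.768) = 13.5238


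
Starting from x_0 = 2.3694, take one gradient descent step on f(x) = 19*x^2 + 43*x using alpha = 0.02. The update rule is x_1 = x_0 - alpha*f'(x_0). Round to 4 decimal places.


We compute the gradient at x_0 and apply the update.
f'(x) = 38*x + 43
f'(2.3694) = 38*2.3694 + 43 = 133.0372
x_1 = 2.3694 - 0.02*133.0372 = -0.2913


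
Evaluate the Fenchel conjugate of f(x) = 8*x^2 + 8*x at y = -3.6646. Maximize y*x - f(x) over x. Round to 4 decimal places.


f*(y) = sup_x {y*x - a*x^2 - b*x} = sup_x {(y-b)*x - a*x^2}
FOC: (y - b) - 2a*x = 0 => x* = (y - b)/(2a)
x* = (-3.6646 - 8)/(2*8) = -0.729
f*(-3.6646) = (y-b)^2/(4a) = (-3.6646 - 8)^2/(4*8)
= 136.0629/32 = 4.252


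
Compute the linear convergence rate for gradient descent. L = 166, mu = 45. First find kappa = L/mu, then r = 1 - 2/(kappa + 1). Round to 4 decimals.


Step 1: Compute the condition number.
kappa = L/mu = 166/45 = 3.6889
Step 2: Compute the convergence rate.
r = 1 - 2/(kappa + 1) = 1 - 2*mu/(L + mu) = (L - mu)/(L + mu) = 121/211 = 0.5735


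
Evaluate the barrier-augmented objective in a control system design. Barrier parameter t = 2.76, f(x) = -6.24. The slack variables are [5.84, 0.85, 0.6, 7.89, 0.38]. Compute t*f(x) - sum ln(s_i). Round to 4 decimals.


Step 1: Compute log-barrier.
ln values: [1.7647, -0.1625, -0.5108, 2.0656, -0.9676]
phi = -(1.7647 - 0.1625 - 0.5108 + 2.0656 - 0.9676) = -2.1894
Step 2: Compute augmented objective.
t*f(x) = 2.76*-6.24 = -17.2224
Total = -17.2224 - 2.1894 = -19.4118


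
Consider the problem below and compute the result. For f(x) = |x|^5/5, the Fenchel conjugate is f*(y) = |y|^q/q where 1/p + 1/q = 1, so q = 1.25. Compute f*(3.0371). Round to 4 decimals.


The conjugate exponent q satisfies 1/p + 1/q = 1.
p = 5, so q = 5/(5 - 1) = 1.25
|y|^q = 3.0371^1.25 = 4.0093
f*(3.0371) = 4.0093 / 1.25 = 3.2075


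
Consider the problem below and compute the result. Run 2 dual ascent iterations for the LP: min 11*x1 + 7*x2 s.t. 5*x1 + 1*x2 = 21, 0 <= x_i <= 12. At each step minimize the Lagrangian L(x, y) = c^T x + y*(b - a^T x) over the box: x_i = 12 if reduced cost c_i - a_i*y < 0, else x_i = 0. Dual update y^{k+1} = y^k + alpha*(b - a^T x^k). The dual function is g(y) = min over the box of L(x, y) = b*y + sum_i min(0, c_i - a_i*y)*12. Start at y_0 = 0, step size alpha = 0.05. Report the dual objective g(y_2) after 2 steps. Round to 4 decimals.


Dual ascent for LP: min 11*x1 + 7*x2, 5*x1 + 1*x2 = 21, 0 <= x_i <= 12
Step 1: y^k = 0.0, reduced costs: (11.0, 7.0)
  x^k = (0.0, 0.0), subgradient = b - a^T x = 21.0
  y^{k+1} = 0.0 + 0.05*21.0 = 1.05
Step 2: y^k = 1.05, reduced costs: (5.75, 5.95)
  x^k = (0.0, 0.0), subgradient = b - a^T x = 21.0
  y^{k+1} = 1.05 + 0.05*21.0 = 2.1
Dual objective at y_2 = 2.1: reduced costs (0.5, 4.9), box minimizer x = (0.0, 0.0)
g(y_2) = b*y + (c1 - a1*y)*x1 + (c2 - a2*y)*x2 = 21*2.1 + 0.5*0.0 + 4.9*0.0 = 44.1 + 0.0 + 0.0 = 44.1


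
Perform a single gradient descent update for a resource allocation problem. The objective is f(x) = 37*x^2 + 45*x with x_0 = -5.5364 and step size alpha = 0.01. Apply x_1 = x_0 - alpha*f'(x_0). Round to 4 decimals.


We compute the gradient at x_0 and apply the update.
f'(x) = 74*x + 45
f'(-5.5364) = 74*-5.5364 + 45 = -364.6936
x_1 = -5.5364 - 0.01*-364.6936 = -1.8895


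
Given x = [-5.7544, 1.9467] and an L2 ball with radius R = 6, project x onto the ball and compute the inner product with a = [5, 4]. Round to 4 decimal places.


Step 1: Compute ||x|| (intermediates to 6 decimals).
||x|| = sqrt((-5.7544)^2 + 1.9467^2) = 6.074764
Step 2: Project.
Since ||x|| > R, scale = R/||x|| = 6/6.074764 = 0.987693, proj(x) = scale * x
proj(x) = [-5.683581, 1.922742]
Step 3: Dot product.
a^T * proj(x) = 5*(-5.683581) + 4*1.922742 = -20.7269


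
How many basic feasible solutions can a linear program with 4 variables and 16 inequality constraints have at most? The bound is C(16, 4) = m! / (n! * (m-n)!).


Each vertex corresponds to some choice of n active constraints out of m, so the number of vertices is at most C(m, n) = m! / (n!(m-n)!).
m = 16, n = 4
Numerator: 16 * 15 * 14 * 13
Denominator: 4! = 24
C(16, 4) = 1820


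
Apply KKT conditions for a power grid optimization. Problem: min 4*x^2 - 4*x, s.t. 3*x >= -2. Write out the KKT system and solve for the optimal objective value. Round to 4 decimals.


Step 1: Try lambda = 0 (constraint inactive).
Stationarity: 2*4*x - 4 = 0
x* = 4/(2*4) = 0.5
Check constraint: 3*0.5 = 1.5 >= -2 -- satisfied.
Step 2: Compute optimal value.
f(x*) = 4*0.5^2 - 4*0.5 = -1.0


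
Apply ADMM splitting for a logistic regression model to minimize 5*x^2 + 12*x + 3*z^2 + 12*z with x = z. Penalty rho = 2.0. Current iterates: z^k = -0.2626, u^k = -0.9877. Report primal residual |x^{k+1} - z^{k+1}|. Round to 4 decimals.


ADMM iteration with rho = 2.0, z^k = -0.2626, u^k = -0.9877
Step 1: x-update.
Minimize 5*x^2 + 12*x + (2.0/2)*(x + 0.2626 - 0.9877)^2
FOC: (2*5 + 2.0)*x = -12 + 2.0*(-0.2626 + 0.9877)
x^{k+1} = -0.8792
Step 2: z-update.
Minimize 3*z^2 + 12*z + (2.0/2)*(-0.8792 - z - 0.9877)^2
FOC: (2*3 + 2.0)*z = -12 + 2.0*(-0.8792 - 0.9877)
z^{k+1} = -1.9667
Step 3: u-update.
u^{k+1} = -0.9877 - 0.8792 + 1.9667 = 0.0999
Step 4: Primal residual = |-0.8792 + 1.9667| = 1.0876


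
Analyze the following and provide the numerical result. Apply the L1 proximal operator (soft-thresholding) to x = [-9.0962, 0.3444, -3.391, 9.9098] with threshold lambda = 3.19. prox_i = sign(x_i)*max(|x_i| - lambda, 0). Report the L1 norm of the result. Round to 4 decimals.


Soft-thresholding with lambda = 3.19:
prox(-9.0962) = sign(-9.0962)*max(|-9.0962| - 3.19, 0) = -5.9062
prox(0.3444) = sign(0.3444)*max(|0.3444| - 3.19, 0) = 0.0
prox(-3.391) = sign(-3.391)*max(|-3.391| - 3.19, 0) = -0.201
prox(9.9098) = sign(9.9098)*max(|9.9098| - 3.19, 0) = 6.7198
prox(x) = [-5.9062, 0.0, -0.201, 6.7198]
||prox(x)||_1 = 5.9062 + 0.0 + 0.201 + 6.7198 = 12.827


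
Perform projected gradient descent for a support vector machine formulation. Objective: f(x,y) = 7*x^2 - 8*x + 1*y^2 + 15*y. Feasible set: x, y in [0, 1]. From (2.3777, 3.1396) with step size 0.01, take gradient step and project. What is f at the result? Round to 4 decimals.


Step 1: Compute gradient at (2.3777, 3.1396).
grad_x = 2*7*2.3777 - 8 = 25.2878
grad_y = 2*1*3.1396 + 15 = 21.2792
Step 2: Gradient step.
x_raw = 2.3777 - 0.01*25.2878 = 2.1248
y_raw = 3.1396 - 0.01*21.2792 = 2.9268
Step 3: Project onto [0, 1].
x_proj = clip(2.1248) = 1.0
y_proj = clip(2.9268) = 1.0
Step 4: Evaluate f.
f(1.0, 1.0) = 15.0


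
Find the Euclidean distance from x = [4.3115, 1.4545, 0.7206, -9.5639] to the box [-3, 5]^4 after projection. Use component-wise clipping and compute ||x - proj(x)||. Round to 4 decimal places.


Project each component onto [-3, 5].
clip(4.3115) = 4.3115, clip(1.4545) = 1.4545, clip(0.7206) = 0.7206, clip(-9.5639) = -3.0
Projection = [4.3115, 1.4545, 0.7206, -3.0]
Squared diffs: [0.0, 0.0, 0.0, 43.0848]
Distance = sqrt(43.0848) = 6.5639


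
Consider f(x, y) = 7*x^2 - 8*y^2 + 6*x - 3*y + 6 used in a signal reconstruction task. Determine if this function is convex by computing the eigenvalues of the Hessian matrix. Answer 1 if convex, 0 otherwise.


The Hessian of f(x,y) = 7*x^2 - 8*y^2 + 6*x - 3*y + 6 is:
H = [[14, 0], [0, -16]]
Trace = 14 - 16 = -2
Determinant = 14*-16 - (0)^2 = -224
Discriminant = (-2)^2 - 4*-224 = 900.0
Eigenvalues: lambda_1 = -16.0, lambda_2 = 14.0
The function is not convex.

0


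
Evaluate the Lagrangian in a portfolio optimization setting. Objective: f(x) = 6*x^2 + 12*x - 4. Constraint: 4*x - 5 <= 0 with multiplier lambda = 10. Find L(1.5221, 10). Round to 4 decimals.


Step 1: Evaluate f(x).
f(1.5221) = 6*1.5221^2 + 12*1.5221 - 4 = 28.1659
Step 2: Evaluate g(x).
g(1.5221) = 4*1.5221 - 5 = 1.0884
Step 3: Compute Lagrangian.
L = 28.1659 + 10*1.0884 = 39.0499


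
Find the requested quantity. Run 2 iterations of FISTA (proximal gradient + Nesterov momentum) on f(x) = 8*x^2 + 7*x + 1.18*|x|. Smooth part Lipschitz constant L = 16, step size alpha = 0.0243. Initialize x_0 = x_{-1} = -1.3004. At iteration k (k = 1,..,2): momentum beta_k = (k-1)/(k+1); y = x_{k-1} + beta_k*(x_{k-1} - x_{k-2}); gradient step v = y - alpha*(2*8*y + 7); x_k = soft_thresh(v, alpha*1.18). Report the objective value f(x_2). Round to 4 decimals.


FISTA on f(x) = 8*x^2 + 7*x + 1.18*|x|
L = 16, alpha = 0.0243
Iteration 1: beta = 0.0, y = -1.3004 + 0.0*(-1.3004 + 1.3004) = -1.3004
  grad(y) = -13.8064, v = y - alpha*grad = -0.9649
  prox(v) = soft_thresh(-0.9649, 0.0287) = -0.9362
Iteration 2: beta = 0.3333, y = -0.9362 + 0.3333*(-0.9362 + 1.3004) = -0.8148
  grad(y) = -6.0375, v = y - alpha*grad = -0.6681
  prox(v) = soft_thresh(-0.6681, 0.0287) = -0.6395
f(x_2) = 8*(-0.6395)^2 + 7*(-0.6395) + 1.18*|-0.6395| = -0.4504


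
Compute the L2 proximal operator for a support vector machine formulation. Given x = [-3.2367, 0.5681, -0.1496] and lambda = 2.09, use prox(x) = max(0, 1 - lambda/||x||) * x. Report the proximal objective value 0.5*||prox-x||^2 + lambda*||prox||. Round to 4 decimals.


Step 1: Compute ||x||.
||x|| = 3.2896
Step 2: Compute scaling factor.
scale = max(0, 1 - 2.09/3.2896) = 0.3647
Step 3: prox(x) = [-1.1803, 0.2072, -0.0546]
||prox(x)|| = 1.1996
Step 4: Proximal objective.
0.5*||prox-x||^2 = 2.1841
lambda*||prox|| = 2.5072
Total = 4.6912


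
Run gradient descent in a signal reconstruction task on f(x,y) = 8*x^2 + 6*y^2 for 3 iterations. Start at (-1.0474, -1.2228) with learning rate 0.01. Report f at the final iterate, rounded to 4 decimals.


Gradient descent on f(x,y) = 8*x^2 + 6*y^2.
Starting point: (-1.0474, -1.2228), alpha = 0.01
Step 1: grad_x = 2*8*-1.0474 = -16.7584, grad_y = 2*6*-1.2228 = -14.6736
  x_1 = -1.0474 - 0.01*-16.7584 = -0.8798
  y_1 = -1.2228 - 0.01*-14.6736 = -1.0761
Step 2: grad_x = 2*8*-0.8798 = -14.0771, grad_y = 2*6*-1.0761 = -12.9128
  x_2 = -0.8798 - 0.01*-14.0771 = -0.739
  y_2 = -1.0761 - 0.01*-12.9128 = -0.9469
Step 3: grad_x = 2*8*-0.739 = -11.8247, grad_y = 2*6*-0.9469 = -11.3632
  x_3 = -0.739 - 0.01*-11.8247 = -0.6208
  y_3 = -0.9469 - 0.01*-11.3632 = -0.8333
f(-0.6208, -0.8333) = 8*(-0.6208)^2 + 6*(-0.8333)^2 = 7.2495


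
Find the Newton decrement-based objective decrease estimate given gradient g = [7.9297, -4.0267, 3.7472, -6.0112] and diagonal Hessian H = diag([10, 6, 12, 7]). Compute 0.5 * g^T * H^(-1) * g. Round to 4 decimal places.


Step 1: H is diagonal, so H^(-1) * g = [0.793, -0.6711, 0.3123, -0.8587].
Step 2: g^T H^(-1) g = sum_i g_i^2 / H_ii
  = (7.9297)^2/10 + (-4.0267)^2/6 + (3.7472)^2/12 + (-6.0112)^2/7
  = 6.288 + 2.7024 + 1.1701 + 5.1621 = 15.3226
Step 3: Objective decrease = 0.5 * g^T H^(-1) g = 7.6613


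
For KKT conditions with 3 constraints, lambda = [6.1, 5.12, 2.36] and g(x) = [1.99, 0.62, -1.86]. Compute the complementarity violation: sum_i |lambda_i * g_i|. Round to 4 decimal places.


KKT complementary slackness check:
lambda_1 * g_1 = 6.1 * 1.99 = 12.139
lambda_2 * g_2 = 5.12 * 0.62 = 3.1744
lambda_3 * g_3 = 2.36 * -1.86 = -4.3896
Total violation = 12.139 + 3.1744 + 4.3896 = 19.703


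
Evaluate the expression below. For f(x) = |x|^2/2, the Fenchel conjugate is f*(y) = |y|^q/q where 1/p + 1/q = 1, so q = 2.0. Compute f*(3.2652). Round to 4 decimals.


The conjugate exponent q satisfies 1/p + 1/q = 1.
p = 2, so q = 2/(2 - 1) = 2.0
|y|^q = 3.2652^2.0 = 10.6615
f*(3.2652) = 10.6615 / 2.0 = 5.3308


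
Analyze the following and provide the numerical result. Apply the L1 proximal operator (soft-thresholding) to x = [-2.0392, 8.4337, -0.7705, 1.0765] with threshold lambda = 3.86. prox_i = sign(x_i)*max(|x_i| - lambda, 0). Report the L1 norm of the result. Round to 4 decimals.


Soft-thresholding with lambda = 3.86:
prox(-2.0392) = sign(-2.0392)*max(|-2.0392| - 3.86, 0) = 0.0
prox(8.4337) = sign(8.4337)*max(|8.4337| - 3.86, 0) = 4.5737
prox(-0.7705) = sign(-0.7705)*max(|-0.7705| - 3.86, 0) = 0.0
prox(1.0765) = sign(1.0765)*max(|1.0765| - 3.86, 0) = 0.0
prox(x) = [0.0, 4.5737, 0.0, 0.0]
||prox(x)||_1 = 0.0 + 4.5737 + 0.0 + 0.0 = 4.5737


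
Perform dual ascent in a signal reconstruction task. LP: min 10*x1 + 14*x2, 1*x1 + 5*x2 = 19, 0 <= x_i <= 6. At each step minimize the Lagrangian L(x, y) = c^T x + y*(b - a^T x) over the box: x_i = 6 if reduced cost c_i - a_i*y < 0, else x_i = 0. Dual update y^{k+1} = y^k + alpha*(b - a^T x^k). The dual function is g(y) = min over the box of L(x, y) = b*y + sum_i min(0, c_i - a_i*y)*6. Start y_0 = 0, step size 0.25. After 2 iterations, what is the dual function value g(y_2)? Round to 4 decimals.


Dual ascent for LP: min 10*x1 + 14*x2, 1*x1 + 5*x2 = 19, 0 <= x_i <= 6
Step 1: y^k = 0.0, reduced costs: (10.0, 14.0)
  x^k = (0.0, 0.0), subgradient = b - a^T x = 19.0
  y^{k+1} = 0.0 + 0.25*19.0 = 4.75
Step 2: y^k = 4.75, reduced costs: (5.25, -9.75)
  x^k = (0.0, 6.0), subgradient = b - a^T x = -11.0
  y^{k+1} = 4.75 + 0.25*-11.0 = 2.0
Dual objective at y_2 = 2.0: reduced costs (8.0, 4.0), box minimizer x = (0.0, 0.0)
g(y_2) = b*y + (c1 - a1*y)*x1 + (c2 - a2*y)*x2 = 19*2.0 + 8.0*0.0 + 4.0*0.0 = 38.0 + 0.0 + 0.0 = 38.0


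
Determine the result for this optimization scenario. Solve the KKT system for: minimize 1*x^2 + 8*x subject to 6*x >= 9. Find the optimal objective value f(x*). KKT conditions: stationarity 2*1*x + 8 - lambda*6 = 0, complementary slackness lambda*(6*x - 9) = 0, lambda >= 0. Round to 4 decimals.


Step 1: Try lambda = 0 (constraint inactive).
x_unc = -8/(2*1) = -4.0
Check: 6*-4.0 = -24.0 < 9 -- violated!
Step 2: Constraint must be active: 6*x = 9
x* = 9/6 = 1.5
lambda = (2*1*1.5 + 8)/6 = 1.8333
Step 3: Compute optimal value.
f(x*) = 1*1.5^2 + 8*1.5 = 14.25


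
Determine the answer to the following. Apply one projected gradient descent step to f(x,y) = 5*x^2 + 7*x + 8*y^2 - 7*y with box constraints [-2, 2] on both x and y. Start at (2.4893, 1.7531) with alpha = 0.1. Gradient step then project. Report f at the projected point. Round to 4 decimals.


Step 1: Compute gradient at (2.4893, 1.7531).
grad_x = 2*5*2.4893 + 7 = 31.893
grad_y = 2*8*1.7531 - 7 = 21.0496
Step 2: Gradient step.
x_raw = 2.4893 - 0.1*31.893 = -0.7
y_raw = 1.7531 - 0.1*21.0496 = -0.3519
Step 3: Project onto [-2, 2].
x_proj = clip(-0.7) = -0.7
y_proj = clip(-0.3519) = -0.3519
Step 4: Evaluate f.
f(-0.7, -0.3519) = 1.0035


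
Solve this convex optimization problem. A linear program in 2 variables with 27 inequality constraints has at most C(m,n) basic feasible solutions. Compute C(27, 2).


Each vertex corresponds to some choice of n active constraints out of m, so the number of vertices is at most C(m, n) = m! / (n!(m-n)!).
m = 27, n = 2
Numerator: 27 * 26
Denominator: 2! = 2
C(27, 2) = 351


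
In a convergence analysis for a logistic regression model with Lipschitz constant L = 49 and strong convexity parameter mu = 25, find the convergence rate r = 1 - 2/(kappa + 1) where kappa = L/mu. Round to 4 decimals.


Step 1: Compute the condition number.
kappa = L/mu = 49/25 = 1.96
Step 2: Compute the convergence rate.
r = 1 - 2/(kappa + 1) = 1 - 2*mu/(L + mu) = (L - mu)/(L + mu) = 24/74 = 0.3243


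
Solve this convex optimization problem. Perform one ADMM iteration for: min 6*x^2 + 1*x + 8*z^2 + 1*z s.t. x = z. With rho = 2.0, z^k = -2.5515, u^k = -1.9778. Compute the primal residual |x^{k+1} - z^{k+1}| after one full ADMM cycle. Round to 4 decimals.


ADMM iteration with rho = 2.0, z^k = -2.5515, u^k = -1.9778
Step 1: x-update.
Minimize 6*x^2 + 1*x + (2.0/2)*(x + 2.5515 - 1.9778)^2
FOC: (2*6 + 2.0)*x = -1 + 2.0*(-2.5515 + 1.9778)
x^{k+1} = -0.1534
Step 2: z-update.
Minimize 8*z^2 + 1*z + (2.0/2)*(-0.1534 - z - 1.9778)^2
FOC: (2*8 + 2.0)*z = -1 + 2.0*(-0.1534 - 1.9778)
z^{k+1} = -0.2924
Step 3: u-update.
u^{k+1} = -1.9778 - 0.1534 + 0.2924 = -1.8388
Step 4: Primal residual = |-0.1534 + 0.2924| = 0.139


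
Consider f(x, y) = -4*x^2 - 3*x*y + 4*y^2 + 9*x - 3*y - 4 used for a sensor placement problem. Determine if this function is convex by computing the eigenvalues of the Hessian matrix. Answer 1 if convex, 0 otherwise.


The Hessian of f(x,y) = -4*x^2 - 3*x*y + 4*y^2 + 9*x - 3*y - 4 is:
H = [[-8, -3], [-3, 8]]
Trace = -8 + 8 = 0
Determinant = -8*8 - (-3)^2 = -73
Discriminant = (0)^2 - 4*-73 = 292.0
Eigenvalues: lambda_1 = -8.544, lambda_2 = 8.544
The function is not convex.

0


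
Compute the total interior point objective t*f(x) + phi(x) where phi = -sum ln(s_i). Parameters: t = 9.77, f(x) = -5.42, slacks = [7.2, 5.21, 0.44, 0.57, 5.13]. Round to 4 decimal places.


Step 1: Compute log-barrier.
ln values: [1.9741, 1.6506, -0.821, -0.5621, 1.6351]
phi = -(1.9741 + 1.6506 - 0.821 - 0.5621 + 1.6351) = -3.8767
Step 2: Compute augmented objective.
t*f(x) = 9.77*-5.42 = -52.9534
Total = -52.9534 - 3.8767 = -56.8301


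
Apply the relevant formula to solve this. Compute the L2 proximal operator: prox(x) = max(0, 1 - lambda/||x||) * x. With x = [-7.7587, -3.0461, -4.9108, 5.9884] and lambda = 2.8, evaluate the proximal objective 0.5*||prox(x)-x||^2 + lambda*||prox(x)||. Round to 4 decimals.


Step 1: Compute ||x||.
||x|| = 11.3777
Step 2: Compute scaling factor.
scale = max(0, 1 - 2.8/11.3777) = 0.7539
Step 3: prox(x) = [-5.8493, -2.2965, -3.7023, 4.5147]
||prox(x)|| = 8.5777
Step 4: Proximal objective.
0.5*||prox-x||^2 = 3.92
lambda*||prox|| = 24.0176
Total = 27.9377


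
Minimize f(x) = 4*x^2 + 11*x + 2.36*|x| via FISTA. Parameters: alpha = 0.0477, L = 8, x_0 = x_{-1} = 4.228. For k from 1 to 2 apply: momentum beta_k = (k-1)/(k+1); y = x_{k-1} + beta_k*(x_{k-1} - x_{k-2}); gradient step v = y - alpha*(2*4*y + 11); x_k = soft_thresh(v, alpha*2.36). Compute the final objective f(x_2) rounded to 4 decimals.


FISTA on f(x) = 4*x^2 + 11*x + 2.36*|x|
L = 8, alpha = 0.0477
Iteration 1: beta = 0.0, y = 4.228 + 0.0*(4.228 - 4.228) = 4.228
  grad(y) = 44.824, v = y - alpha*grad = 2.0899
  prox(v) = soft_thresh(2.0899, 0.1126) = 1.9773
Iteration 2: beta = 0.3333, y = 1.9773 + 0.3333*(1.9773 - 4.228) = 1.2271
  grad(y) = 20.8168, v = y - alpha*grad = 0.2341
  prox(v) = soft_thresh(0.2341, 0.1126) = 0.1216
f(x_2) = 4*0.1216^2 + 11*0.1216 + 2.36*|0.1216| = 1.6832


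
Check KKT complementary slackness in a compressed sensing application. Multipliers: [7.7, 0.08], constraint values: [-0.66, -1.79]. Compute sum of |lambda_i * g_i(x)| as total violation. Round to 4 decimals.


KKT complementary slackness check:
lambda_1 * g_1 = 7.7 * -0.66 = -5.082
lambda_2 * g_2 = 0.08 * -1.79 = -0.1432
Total violation = 5.082 + 0.1432 = 5.2252


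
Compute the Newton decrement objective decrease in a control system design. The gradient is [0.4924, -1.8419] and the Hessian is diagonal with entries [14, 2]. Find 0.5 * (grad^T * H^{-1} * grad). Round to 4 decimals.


Step 1: H is diagonal, so H^(-1) * g = [0.0352, -0.921].
Step 2: g^T H^(-1) g = sum_i g_i^2 / H_ii
  = (0.4924)^2/14 + (-1.8419)^2/2
  = 0.0173 + 1.6963 = 1.7136
Step 3: Objective decrease = 0.5 * g^T H^(-1) g = 0.8568


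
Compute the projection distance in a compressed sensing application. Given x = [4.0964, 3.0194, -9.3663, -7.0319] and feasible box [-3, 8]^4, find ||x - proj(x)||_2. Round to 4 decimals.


Project each component onto [-3, 8].
clip(4.0964) = 4.0964, clip(3.0194) = 3.0194, clip(-9.3663) = -3.0, clip(-7.0319) = -3.0
Projection = [4.0964, 3.0194, -3.0, -3.0]
Squared diffs: [0.0, 0.0, 40.5298, 16.2562]
Distance = sqrt(56.786) = 7.5356


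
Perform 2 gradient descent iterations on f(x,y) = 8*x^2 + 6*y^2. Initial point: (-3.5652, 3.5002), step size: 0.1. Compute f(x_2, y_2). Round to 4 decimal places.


Gradient descent on f(x,y) = 8*x^2 + 6*y^2.
Starting point: (-3.5652, 3.5002), alpha = 0.1
Step 1: grad_x = 2*8*-3.5652 = -57.0432, grad_y = 2*6*3.5002 = 42.0024
  x_1 = -3.5652 - 0.1*-57.0432 = 2.1391
  y_1 = 3.5002 - 0.1*42.0024 = -0.7
Step 2: grad_x = 2*8*2.1391 = 34.2259, grad_y = 2*6*-0.7 = -8.4005
  x_2 = 2.1391 - 0.1*34.2259 = -1.2835
  y_2 = -0.7 - 0.1*-8.4005 = 0.14
f(-1.2835, 0.14) = 8*(-1.2835)^2 + 6*0.14^2 = 13.296


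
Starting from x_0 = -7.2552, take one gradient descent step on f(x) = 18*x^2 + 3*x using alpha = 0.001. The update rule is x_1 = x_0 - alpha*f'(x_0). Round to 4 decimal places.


We compute the gradient at x_0 and apply the update.
f'(x) = 36*x + 3
f'(-7.2552) = 36*-7.2552 + 3 = -258.1872
x_1 = -7.2552 - 0.001*-258.1872 = -6.997


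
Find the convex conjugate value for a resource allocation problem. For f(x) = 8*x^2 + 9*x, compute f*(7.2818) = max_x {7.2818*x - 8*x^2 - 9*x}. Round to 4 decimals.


f*(y) = sup_x {y*x - a*x^2 - b*x} = sup_x {(y-b)*x - a*x^2}
FOC: (y - b) - 2a*x = 0 => x* = (y - b)/(2a)
x* = (7.2818 - 9)/(2*8) = -0.1074
f*(7.2818) = (y-b)^2/(4a) = (7.2818 - 9)^2/(4*8)
= 2.9522/32 = 0.0923


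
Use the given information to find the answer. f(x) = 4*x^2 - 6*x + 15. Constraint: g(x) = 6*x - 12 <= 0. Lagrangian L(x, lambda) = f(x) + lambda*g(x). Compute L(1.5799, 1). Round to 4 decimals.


Step 1: Evaluate f(x).
f(1.5799) = 4*1.5799^2 - 6*1.5799 + 15 = 15.5049
Step 2: Evaluate g(x).
g(1.5799) = 6*1.5799 - 12 = -2.5206
Step 3: Compute Lagrangian.
L = 15.5049 + 1*-2.5206 = 12.9843


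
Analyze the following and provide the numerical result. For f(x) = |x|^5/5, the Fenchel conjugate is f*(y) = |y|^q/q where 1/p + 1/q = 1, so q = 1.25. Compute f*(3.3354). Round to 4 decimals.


The conjugate exponent q satisfies 1/p + 1/q = 1.
p = 5, so q = 5/(5 - 1) = 1.25
|y|^q = 3.3354^1.25 = 4.5075
f*(3.3354) = 4.5075 / 1.25 = 3.606


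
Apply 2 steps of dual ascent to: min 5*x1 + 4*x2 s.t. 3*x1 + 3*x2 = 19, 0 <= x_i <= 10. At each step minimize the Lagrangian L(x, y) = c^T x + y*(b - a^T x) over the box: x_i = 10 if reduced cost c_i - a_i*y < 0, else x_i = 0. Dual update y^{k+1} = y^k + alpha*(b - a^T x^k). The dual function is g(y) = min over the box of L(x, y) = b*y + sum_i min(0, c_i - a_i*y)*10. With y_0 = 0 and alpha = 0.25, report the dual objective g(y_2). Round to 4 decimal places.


Dual ascent for LP: min 5*x1 + 4*x2, 3*x1 + 3*x2 = 19, 0 <= x_i <= 10
Step 1: y^k = 0.0, reduced costs: (5.0, 4.0)
  x^k = (0.0, 0.0), subgradient = b - a^T x = 19.0
  y^{k+1} = 0.0 + 0.25*19.0 = 4.75
Step 2: y^k = 4.75, reduced costs: (-9.25, -10.25)
  x^k = (10.0, 10.0), subgradient = b - a^T x = -41.0
  y^{k+1} = 4.75 + 0.25*-41.0 = -5.5
Dual objective at y_2 = -5.5: reduced costs (21.5, 20.5), box minimizer x = (0.0, 0.0)
g(y_2) = b*y + (c1 - a1*y)*x1 + (c2 - a2*y)*x2 = 19*(-5.5) + 21.5*0.0 + 20.5*0.0 = -104.5 + 0.0 + 0.0 = -104.5


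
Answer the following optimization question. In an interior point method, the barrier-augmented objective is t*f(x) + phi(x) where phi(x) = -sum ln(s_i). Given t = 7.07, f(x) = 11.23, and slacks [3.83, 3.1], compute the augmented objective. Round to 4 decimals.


Step 1: Compute log-barrier.
ln values: [1.3429, 1.1314]
phi = -(1.3429 + 1.1314) = -2.4743
Step 2: Compute augmented objective.
t*f(x) = 7.07*11.23 = 79.3961
Total = 79.3961 - 2.4743 = 76.9218


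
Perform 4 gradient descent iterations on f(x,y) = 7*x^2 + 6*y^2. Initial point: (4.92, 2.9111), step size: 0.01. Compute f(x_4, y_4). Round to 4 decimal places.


Gradient descent on f(x,y) = 7*x^2 + 6*y^2.
Starting point: (4.92, 2.9111), alpha = 0.01
Step 1: grad_x = 2*7*4.92 = 68.88, grad_y = 2*6*2.9111 = 34.9332
  x_1 = 4.92 - 0.01*68.88 = 4.2312
  y_1 = 2.9111 - 0.01*34.9332 = 2.5618
Step 2: grad_x = 2*7*4.2312 = 59.2368, grad_y = 2*6*2.5618 = 30.7412
  x_2 = 4.2312 - 0.01*59.2368 = 3.6388
  y_2 = 2.5618 - 0.01*30.7412 = 2.2544
Step 3: grad_x = 2*7*3.6388 = 50.9436, grad_y = 2*6*2.2544 = 27.0523
  x_3 = 3.6388 - 0.01*50.9436 = 3.1294
  y_3 = 2.2544 - 0.01*27.0523 = 1.9838
Step 4: grad_x = 2*7*3.1294 = 43.8115, grad_y = 2*6*1.9838 = 23.806
  x_4 = 3.1294 - 0.01*43.8115 = 2.6913
  y_4 = 1.9838 - 0.01*23.806 = 1.7458
f(2.6913, 1.7458) = 7*2.6913^2 + 6*1.7458^2 = 68.9873


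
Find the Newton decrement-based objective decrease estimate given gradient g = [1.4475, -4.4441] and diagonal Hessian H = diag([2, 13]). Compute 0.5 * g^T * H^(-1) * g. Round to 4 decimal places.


Step 1: H is diagonal, so H^(-1) * g = [0.7238, -0.3419].
Step 2: g^T H^(-1) g = sum_i g_i^2 / H_ii
  = (1.4475)^2/2 + (-4.4441)^2/13
  = 1.0476 + 1.5192 = 2.5669
Step 3: Objective decrease = 0.5 * g^T H^(-1) g = 1.2834


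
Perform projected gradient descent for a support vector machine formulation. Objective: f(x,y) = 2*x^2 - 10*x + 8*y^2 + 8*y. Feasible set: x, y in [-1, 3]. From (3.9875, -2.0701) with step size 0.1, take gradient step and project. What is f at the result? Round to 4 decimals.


Step 1: Compute gradient at (3.9875, -2.0701).
grad_x = 2*2*3.9875 - 10 = 5.95
grad_y = 2*8*-2.0701 + 8 = -25.1216
Step 2: Gradient step.
x_raw = 3.9875 - 0.1*5.95 = 3.3925
y_raw = -2.0701 - 0.1*-25.1216 = 0.4421
Step 3: Project onto [-1, 3].
x_proj = clip(3.3925) = 3.0
y_proj = clip(0.4421) = 0.4421
Step 4: Evaluate f.
f(3.0, 0.4421) = -6.9002


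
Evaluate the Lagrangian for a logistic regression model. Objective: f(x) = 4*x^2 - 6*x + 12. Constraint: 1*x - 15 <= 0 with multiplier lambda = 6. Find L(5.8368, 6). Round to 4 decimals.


Step 1: Evaluate f(x).
f(5.8368) = 4*5.8368^2 - 6*5.8368 + 12 = 113.2521
Step 2: Evaluate g(x).
g(5.8368) = 1*5.8368 - 15 = -9.1632
Step 3: Compute Lagrangian.
L = 113.2521 + 6*-9.1632 = 58.2729


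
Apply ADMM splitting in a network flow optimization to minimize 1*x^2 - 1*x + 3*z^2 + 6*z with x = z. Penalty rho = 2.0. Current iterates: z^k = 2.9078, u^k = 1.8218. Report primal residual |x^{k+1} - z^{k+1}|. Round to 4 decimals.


ADMM iteration with rho = 2.0, z^k = 2.9078, u^k = 1.8218
Step 1: x-update.
Minimize 1*x^2 - 1*x + (2.0/2)*(x - 2.9078 + 1.8218)^2
FOC: (2*1 + 2.0)*x = 1 + 2.0*(2.9078 - 1.8218)
x^{k+1} = 0.793
Step 2: z-update.
Minimize 3*z^2 + 6*z + (2.0/2)*(0.793 - z + 1.8218)^2
FOC: (2*3 + 2.0)*z = -6 + 2.0*(0.793 + 1.8218)
z^{k+1} = -0.0963
Step 3: u-update.
u^{k+1} = 1.8218 + 0.793 + 0.0963 = 2.7111
Step 4: Primal residual = |0.793 + 0.0963| = 0.8893


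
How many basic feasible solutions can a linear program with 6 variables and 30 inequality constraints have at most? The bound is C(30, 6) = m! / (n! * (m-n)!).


Each vertex corresponds to some choice of n active constraints out of m, so the number of vertices is at most C(m, n) = m! / (n!(m-n)!).
m = 30, n = 6
Numerator: 30 * 29 * 28 * 27 * 26 * 25
Denominator: 6! = 720
C(30, 6) = 593775


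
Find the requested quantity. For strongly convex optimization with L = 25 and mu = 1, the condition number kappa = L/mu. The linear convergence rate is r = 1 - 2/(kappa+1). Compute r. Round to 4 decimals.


Step 1: Compute the condition number.
kappa = L/mu = 25/1 = 25.0
Step 2: Compute the convergence rate.
r = 1 - 2/(kappa + 1) = 1 - 2*mu/(L + mu) = (L - mu)/(L + mu) = 24/26 = 0.9231


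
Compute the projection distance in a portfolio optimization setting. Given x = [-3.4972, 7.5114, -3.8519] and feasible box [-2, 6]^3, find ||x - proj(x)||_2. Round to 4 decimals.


Project each component onto [-2, 6].
clip(-3.4972) = -2.0, clip(7.5114) = 6.0, clip(-3.8519) = -2.0
Projection = [-2.0, 6.0, -2.0]
Squared diffs: [2.2416, 2.2843, 3.4295]
Distance = sqrt(7.9554) = 2.8205


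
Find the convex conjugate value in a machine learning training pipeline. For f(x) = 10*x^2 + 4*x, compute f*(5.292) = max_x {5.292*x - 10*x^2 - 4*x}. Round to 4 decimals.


f*(y) = sup_x {y*x - a*x^2 - b*x} = sup_x {(y-b)*x - a*x^2}
FOC: (y - b) - 2a*x = 0 => x* = (y - b)/(2a)
x* = (5.292 - 4)/(2*10) = 0.0646
f*(5.292) = (y-b)^2/(4a) = (5.292 - 4)^2/(4*10)
= 1.6693/40 = 0.0417


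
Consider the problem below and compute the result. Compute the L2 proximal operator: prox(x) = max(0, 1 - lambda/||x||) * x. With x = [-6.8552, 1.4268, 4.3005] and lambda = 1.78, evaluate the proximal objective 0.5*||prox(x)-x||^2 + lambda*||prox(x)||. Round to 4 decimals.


Step 1: Compute ||x||.
||x|| = 8.2173
Step 2: Compute scaling factor.
scale = max(0, 1 - 1.78/8.2173) = 0.7834
Step 3: prox(x) = [-5.3703, 1.1177, 3.3689]
||prox(x)|| = 6.4373
Step 4: Proximal objective.
0.5*||prox-x||^2 = 1.5842
lambda*||prox|| = 11.4584
Total = 13.0426


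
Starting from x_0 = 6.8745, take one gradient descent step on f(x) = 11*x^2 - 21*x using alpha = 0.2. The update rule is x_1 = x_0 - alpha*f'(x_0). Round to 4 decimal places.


We compute the gradient at x_0 and apply the update.
f'(x) = 22*x - 21
f'(6.8745) = 22*6.8745 - 21 = 130.239
x_1 = 6.8745 - 0.2*130.239 = -19.1733


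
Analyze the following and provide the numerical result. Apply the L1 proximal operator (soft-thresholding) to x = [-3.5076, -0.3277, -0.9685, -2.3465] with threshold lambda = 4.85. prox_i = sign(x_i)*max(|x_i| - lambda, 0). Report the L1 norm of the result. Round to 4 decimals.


Soft-thresholding with lambda = 4.85:
prox(-3.5076) = sign(-3.5076)*max(|-3.5076| - 4.85, 0) = 0.0
prox(-0.3277) = sign(-0.3277)*max(|-0.3277| - 4.85, 0) = 0.0
prox(-0.9685) = sign(-0.9685)*max(|-0.9685| - 4.85, 0) = 0.0
prox(-2.3465) = sign(-2.3465)*max(|-2.3465| - 4.85, 0) = 0.0
prox(x) = [0.0, 0.0, 0.0, 0.0]
||prox(x)||_1 = 0.0 + 0.0 + 0.0 + 0.0 = 0.0


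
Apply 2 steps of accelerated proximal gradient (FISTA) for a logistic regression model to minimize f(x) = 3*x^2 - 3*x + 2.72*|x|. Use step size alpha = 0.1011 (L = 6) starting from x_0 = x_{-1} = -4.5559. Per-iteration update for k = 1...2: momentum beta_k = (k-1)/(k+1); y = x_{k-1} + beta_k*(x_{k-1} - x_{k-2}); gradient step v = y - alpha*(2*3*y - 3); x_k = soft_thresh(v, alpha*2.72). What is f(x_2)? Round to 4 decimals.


FISTA on f(x) = 3*x^2 - 3*x + 2.72*|x|
L = 6, alpha = 0.1011
Iteration 1: beta = 0.0, y = -4.5559 + 0.0*(-4.5559 + 4.5559) = -4.5559
  grad(y) = -30.3354, v = y - alpha*grad = -1.489
  prox(v) = soft_thresh(-1.489, 0.275) = -1.214
Iteration 2: beta = 0.3333, y = -1.214 + 0.3333*(-1.214 + 4.5559) = -0.1
  grad(y) = -3.6002, v = y - alpha*grad = 0.2639
  prox(v) = soft_thresh(0.2639, 0.275) = 0.0
f(x_2) = 3*0.0^2 - 3*0.0 + 2.72*|0.0| = 0.0


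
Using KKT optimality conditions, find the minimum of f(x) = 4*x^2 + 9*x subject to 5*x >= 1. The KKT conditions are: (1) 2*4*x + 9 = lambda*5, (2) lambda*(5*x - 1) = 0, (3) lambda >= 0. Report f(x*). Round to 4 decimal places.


Step 1: Try lambda = 0 (constraint inactive).
x_unc = -9/(2*4) = -1.125
Check: 5*-1.125 = -5.625 < 1 -- violated!
Step 2: Constraint must be active: 5*x = 1
x* = 1/5 = 0.2
lambda = (2*4*0.2 + 9)/5 = 2.12
Step 3: Compute optimal value.
f(x*) = 4*0.2^2 + 9*0.2 = 1.96


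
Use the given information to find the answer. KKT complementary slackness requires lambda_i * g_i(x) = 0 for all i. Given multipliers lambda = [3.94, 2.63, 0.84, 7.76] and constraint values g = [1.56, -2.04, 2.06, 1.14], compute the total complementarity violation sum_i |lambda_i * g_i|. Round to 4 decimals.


KKT complementary slackness check:
lambda_1 * g_1 = 3.94 * 1.56 = 6.1464
lambda_2 * g_2 = 2.63 * -2.04 = -5.3652
lambda_3 * g_3 = 0.84 * 2.06 = 1.7304
lambda_4 * g_4 = 7.76 * 1.14 = 8.8464
Total violation = 6.1464 + 5.3652 + 1.7304 + 8.8464 = 22.0884


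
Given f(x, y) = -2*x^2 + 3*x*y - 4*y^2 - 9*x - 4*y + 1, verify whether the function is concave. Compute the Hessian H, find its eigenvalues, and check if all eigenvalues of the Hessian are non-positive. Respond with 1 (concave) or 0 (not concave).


The Hessian of f(x,y) = -2*x^2 + 3*x*y - 4*y^2 - 9*x - 4*y + 1 is:
H = [[-4, 3], [3, -8]]
Trace = -4 - 8 = -12
Determinant = -4*-8 - (3)^2 = 23
Discriminant = (-12)^2 - 4*23 = 52.0
Eigenvalues: lambda_1 = -9.6056, lambda_2 = -2.3944
The function is concave.

1


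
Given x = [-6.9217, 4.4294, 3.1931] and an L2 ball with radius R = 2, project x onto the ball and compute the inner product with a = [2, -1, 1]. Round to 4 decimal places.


Step 1: Compute ||x|| (intermediates to 6 decimals).
||x|| = sqrt((-6.9217)^2 + 4.4294^2 + 3.1931^2) = 8.816201
Step 2: Project.
Since ||x|| > R, scale = R/||x|| = 2/8.816201 = 0.226855, proj(x) = scale * x
proj(x) = [-1.570222, 1.004832, 0.724371]
Step 3: Dot product.
a^T * proj(x) = 2*(-1.570222) - 1*1.004832 + 1*0.724371 = -3.4209


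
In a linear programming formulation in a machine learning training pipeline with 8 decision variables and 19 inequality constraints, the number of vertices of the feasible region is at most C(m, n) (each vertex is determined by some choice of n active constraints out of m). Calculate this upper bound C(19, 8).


Each vertex corresponds to some choice of n active constraints out of m, so the number of vertices is at most C(m, n) = m! / (n!(m-n)!).
m = 19, n = 8
Numerator: 19 * 18 * 17 * 16 * 15 * 14 * 13 * 12
Denominator: 8! = 40320
C(19, 8) = 75582


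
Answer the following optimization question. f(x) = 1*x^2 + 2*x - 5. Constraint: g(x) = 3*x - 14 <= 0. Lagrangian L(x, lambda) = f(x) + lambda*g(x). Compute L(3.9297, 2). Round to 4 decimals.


Step 1: Evaluate f(x).
f(3.9297) = 1*3.9297^2 + 2*3.9297 - 5 = 18.3019
Step 2: Evaluate g(x).
g(3.9297) = 3*3.9297 - 14 = -2.2109
Step 3: Compute Lagrangian.
L = 18.3019 + 2*-2.2109 = 13.8801


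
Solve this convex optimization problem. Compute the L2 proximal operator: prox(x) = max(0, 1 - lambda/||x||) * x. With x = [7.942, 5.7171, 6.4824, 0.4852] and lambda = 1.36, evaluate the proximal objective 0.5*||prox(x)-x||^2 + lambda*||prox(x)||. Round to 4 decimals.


Step 1: Compute ||x||.
||x|| = 11.7481
Step 2: Compute scaling factor.
scale = max(0, 1 - 1.36/11.7481) = 0.8842
Step 3: prox(x) = [7.0226, 5.0553, 5.732, 0.429]
||prox(x)|| = 10.3881
Step 4: Proximal objective.
0.5*||prox-x||^2 = 0.9248
lambda*||prox|| = 14.1278
Total = 15.0526


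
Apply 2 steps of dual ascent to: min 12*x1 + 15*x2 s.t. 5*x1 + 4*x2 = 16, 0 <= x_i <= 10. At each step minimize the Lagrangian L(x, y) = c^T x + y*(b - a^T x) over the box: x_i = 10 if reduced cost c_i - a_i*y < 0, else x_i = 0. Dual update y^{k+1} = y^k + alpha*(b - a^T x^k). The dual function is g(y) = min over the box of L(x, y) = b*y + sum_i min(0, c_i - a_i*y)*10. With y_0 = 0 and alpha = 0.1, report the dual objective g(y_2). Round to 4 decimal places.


Dual ascent for LP: min 12*x1 + 15*x2, 5*x1 + 4*x2 = 16, 0 <= x_i <= 10
Step 1: y^k = 0.0, reduced costs: (12.0, 15.0)
  x^k = (0.0, 0.0), subgradient = b - a^T x = 16.0
  y^{k+1} = 0.0 + 0.1*16.0 = 1.6
Step 2: y^k = 1.6, reduced costs: (4.0, 8.6)
  x^k = (0.0, 0.0), subgradient = b - a^T x = 16.0
  y^{k+1} = 1.6 + 0.1*16.0 = 3.2
Dual objective at y_2 = 3.2: reduced costs (-4.0, 2.2), box minimizer x = (10.0, 0.0)
g(y_2) = b*y + (c1 - a1*y)*x1 + (c2 - a2*y)*x2 = 16*3.2 + (-4.0)*10.0 + 2.2*0.0 = 51.2 - 40.0 + 0.0 = 11.2
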